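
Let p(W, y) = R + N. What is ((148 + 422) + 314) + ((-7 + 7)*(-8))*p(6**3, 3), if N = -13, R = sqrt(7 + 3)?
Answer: 884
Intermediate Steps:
R = sqrt(10) ≈ 3.1623
p(W, y) = -13 + sqrt(10) (p(W, y) = sqrt(10) - 13 = -13 + sqrt(10))
((148 + 422) + 314) + ((-7 + 7)*(-8))*p(6**3, 3) = ((148 + 422) + 314) + ((-7 + 7)*(-8))*(-13 + sqrt(10)) = (570 + 314) + (0*(-8))*(-13 + sqrt(10)) = 884 + 0*(-13 + sqrt(10)) = 884 + 0 = 884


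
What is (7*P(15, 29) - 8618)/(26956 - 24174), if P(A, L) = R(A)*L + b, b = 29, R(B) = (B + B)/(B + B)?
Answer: -4106/1391 ≈ -2.9518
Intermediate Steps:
R(B) = 1 (R(B) = (2*B)/((2*B)) = (2*B)*(1/(2*B)) = 1)
P(A, L) = 29 + L (P(A, L) = 1*L + 29 = L + 29 = 29 + L)
(7*P(15, 29) - 8618)/(26956 - 24174) = (7*(29 + 29) - 8618)/(26956 - 24174) = (7*58 - 8618)/2782 = (406 - 8618)*(1/2782) = -8212*1/2782 = -4106/1391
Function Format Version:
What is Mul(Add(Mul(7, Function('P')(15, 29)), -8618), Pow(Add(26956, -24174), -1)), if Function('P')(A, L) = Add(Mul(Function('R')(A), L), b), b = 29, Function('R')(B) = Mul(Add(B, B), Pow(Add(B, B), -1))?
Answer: Rational(-4106, 1391) ≈ -2.9518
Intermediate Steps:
Function('R')(B) = 1 (Function('R')(B) = Mul(Mul(2, B), Pow(Mul(2, B), -1)) = Mul(Mul(2, B), Mul(Rational(1, 2), Pow(B, -1))) = 1)
Function('P')(A, L) = Add(29, L) (Function('P')(A, L) = Add(Mul(1, L), 29) = Add(L, 29) = Add(29, L))
Mul(Add(Mul(7, Function('P')(15, 29)), -8618), Pow(Add(26956, -24174), -1)) = Mul(Add(Mul(7, Add(29, 29)), -8618), Pow(Add(26956, -24174), -1)) = Mul(Add(Mul(7, 58), -8618), Pow(2782, -1)) = Mul(Add(406, -8618), Rational(1, 2782)) = Mul(-8212, Rational(1, 2782)) = Rational(-4106, 1391)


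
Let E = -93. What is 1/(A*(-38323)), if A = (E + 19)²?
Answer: -1/209856748 ≈ -4.7652e-9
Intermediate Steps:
A = 5476 (A = (-93 + 19)² = (-74)² = 5476)
1/(A*(-38323)) = 1/(5476*(-38323)) = (1/5476)*(-1/38323) = -1/209856748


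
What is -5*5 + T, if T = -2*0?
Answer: -25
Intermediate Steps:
T = 0
-5*5 + T = -5*5 + 0 = -25 + 0 = -25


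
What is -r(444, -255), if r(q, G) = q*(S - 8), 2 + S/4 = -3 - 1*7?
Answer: 24864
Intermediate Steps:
S = -48 (S = -8 + 4*(-3 - 1*7) = -8 + 4*(-3 - 7) = -8 + 4*(-10) = -8 - 40 = -48)
r(q, G) = -56*q (r(q, G) = q*(-48 - 8) = q*(-56) = -56*q)
-r(444, -255) = -(-56)*444 = -1*(-24864) = 24864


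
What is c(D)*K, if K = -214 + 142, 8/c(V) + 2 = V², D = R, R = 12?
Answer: -288/71 ≈ -4.0563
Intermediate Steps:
D = 12
c(V) = 8/(-2 + V²)
K = -72
c(D)*K = (8/(-2 + 12²))*(-72) = (8/(-2 + 144))*(-72) = (8/142)*(-72) = (8*(1/142))*(-72) = (4/71)*(-72) = -288/71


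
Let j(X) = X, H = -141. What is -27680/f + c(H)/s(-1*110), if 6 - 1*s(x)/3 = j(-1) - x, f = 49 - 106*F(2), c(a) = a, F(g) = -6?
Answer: -563769/14111 ≈ -39.952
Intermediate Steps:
f = 685 (f = 49 - 106*(-6) = 49 + 636 = 685)
s(x) = 21 + 3*x (s(x) = 18 - 3*(-1 - x) = 18 + (3 + 3*x) = 21 + 3*x)
-27680/f + c(H)/s(-1*110) = -27680/685 - 141/(21 + 3*(-1*110)) = -27680*1/685 - 141/(21 + 3*(-110)) = -5536/137 - 141/(21 - 330) = -5536/137 - 141/(-309) = -5536/137 - 141*(-1/309) = -5536/137 + 47/103 = -563769/14111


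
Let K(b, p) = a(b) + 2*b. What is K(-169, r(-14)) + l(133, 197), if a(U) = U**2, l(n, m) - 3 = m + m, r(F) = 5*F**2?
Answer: 28620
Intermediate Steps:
l(n, m) = 3 + 2*m (l(n, m) = 3 + (m + m) = 3 + 2*m)
K(b, p) = b**2 + 2*b
K(-169, r(-14)) + l(133, 197) = -169*(2 - 169) + (3 + 2*197) = -169*(-167) + (3 + 394) = 28223 + 397 = 28620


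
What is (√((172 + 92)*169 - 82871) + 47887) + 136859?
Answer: 184746 + I*√38255 ≈ 1.8475e+5 + 195.59*I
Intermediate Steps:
(√((172 + 92)*169 - 82871) + 47887) + 136859 = (√(264*169 - 82871) + 47887) + 136859 = (√(44616 - 82871) + 47887) + 136859 = (√(-38255) + 47887) + 136859 = (I*√38255 + 47887) + 136859 = (47887 + I*√38255) + 136859 = 184746 + I*√38255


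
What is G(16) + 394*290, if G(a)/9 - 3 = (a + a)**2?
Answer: 123503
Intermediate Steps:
G(a) = 27 + 36*a**2 (G(a) = 27 + 9*(a + a)**2 = 27 + 9*(2*a)**2 = 27 + 9*(4*a**2) = 27 + 36*a**2)
G(16) + 394*290 = (27 + 36*16**2) + 394*290 = (27 + 36*256) + 114260 = (27 + 9216) + 114260 = 9243 + 114260 = 123503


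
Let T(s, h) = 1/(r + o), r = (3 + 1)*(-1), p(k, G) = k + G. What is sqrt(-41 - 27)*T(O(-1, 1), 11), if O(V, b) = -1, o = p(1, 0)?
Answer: -2*I*sqrt(17)/3 ≈ -2.7487*I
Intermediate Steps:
p(k, G) = G + k
o = 1 (o = 0 + 1 = 1)
r = -4 (r = 4*(-1) = -4)
T(s, h) = -1/3 (T(s, h) = 1/(-4 + 1) = 1/(-3) = -1/3)
sqrt(-41 - 27)*T(O(-1, 1), 11) = sqrt(-41 - 27)*(-1/3) = sqrt(-68)*(-1/3) = (2*I*sqrt(17))*(-1/3) = -2*I*sqrt(17)/3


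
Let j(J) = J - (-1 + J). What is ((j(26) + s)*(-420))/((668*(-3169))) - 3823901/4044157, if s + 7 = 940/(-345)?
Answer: -46630226643219/49226000700253 ≈ -0.94727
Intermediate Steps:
s = -671/69 (s = -7 + 940/(-345) = -7 + 940*(-1/345) = -7 - 188/69 = -671/69 ≈ -9.7246)
j(J) = 1 (j(J) = J + (1 - J) = 1)
((j(26) + s)*(-420))/((668*(-3169))) - 3823901/4044157 = ((1 - 671/69)*(-420))/((668*(-3169))) - 3823901/4044157 = -602/69*(-420)/(-2116892) - 3823901*1/4044157 = (84280/23)*(-1/2116892) - 3823901/4044157 = -21070/12172129 - 3823901/4044157 = -46630226643219/49226000700253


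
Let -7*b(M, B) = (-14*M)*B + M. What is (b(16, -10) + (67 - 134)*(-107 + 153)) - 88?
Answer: -24446/7 ≈ -3492.3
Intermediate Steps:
b(M, B) = -M/7 + 2*B*M (b(M, B) = -((-14*M)*B + M)/7 = -(-14*B*M + M)/7 = -(M - 14*B*M)/7 = -M/7 + 2*B*M)
(b(16, -10) + (67 - 134)*(-107 + 153)) - 88 = ((1/7)*16*(-1 + 14*(-10)) + (67 - 134)*(-107 + 153)) - 88 = ((1/7)*16*(-1 - 140) - 67*46) - 88 = ((1/7)*16*(-141) - 3082) - 88 = (-2256/7 - 3082) - 88 = -23830/7 - 88 = -24446/7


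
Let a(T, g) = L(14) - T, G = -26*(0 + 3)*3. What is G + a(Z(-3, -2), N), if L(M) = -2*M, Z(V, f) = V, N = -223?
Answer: -259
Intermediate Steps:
G = -234 (G = -26*3*3 = -78*3 = -234)
a(T, g) = -28 - T (a(T, g) = -2*14 - T = -28 - T)
G + a(Z(-3, -2), N) = -234 + (-28 - 1*(-3)) = -234 + (-28 + 3) = -234 - 25 = -259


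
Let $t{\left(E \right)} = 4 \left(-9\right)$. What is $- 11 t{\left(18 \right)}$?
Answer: $396$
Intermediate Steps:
$t{\left(E \right)} = -36$
$- 11 t{\left(18 \right)} = \left(-11\right) \left(-36\right) = 396$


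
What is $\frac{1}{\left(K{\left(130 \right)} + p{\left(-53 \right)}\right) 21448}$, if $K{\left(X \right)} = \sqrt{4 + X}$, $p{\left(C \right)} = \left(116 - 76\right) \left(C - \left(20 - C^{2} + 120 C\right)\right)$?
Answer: $\frac{22740}{177454780697173} - \frac{\sqrt{134}}{2839276491154768} \approx 1.2814 \cdot 10^{-10}$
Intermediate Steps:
$p{\left(C \right)} = -800 - 4760 C + 40 C^{2}$ ($p{\left(C \right)} = 40 \left(C - \left(20 - C^{2} + 120 C\right)\right) = 40 \left(-20 + C^{2} - 119 C\right) = -800 - 4760 C + 40 C^{2}$)
$\frac{1}{\left(K{\left(130 \right)} + p{\left(-53 \right)}\right) 21448} = \frac{1}{\left(\sqrt{4 + 130} - \left(-251480 - 112360\right)\right) 21448} = \frac{1}{\sqrt{134} + \left(-800 + 252280 + 40 \cdot 2809\right)} \frac{1}{21448} = \frac{1}{\sqrt{134} + \left(-800 + 252280 + 112360\right)} \frac{1}{21448} = \frac{1}{\sqrt{134} + 363840} \cdot \frac{1}{21448} = \frac{1}{363840 + \sqrt{134}} \cdot \frac{1}{21448} = \frac{1}{21448 \left(363840 + \sqrt{134}\right)}$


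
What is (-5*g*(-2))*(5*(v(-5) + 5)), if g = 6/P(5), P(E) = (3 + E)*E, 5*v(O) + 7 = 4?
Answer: 33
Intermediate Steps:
v(O) = -3/5 (v(O) = -7/5 + (1/5)*4 = -7/5 + 4/5 = -3/5)
P(E) = E*(3 + E)
g = 3/20 (g = 6/((5*(3 + 5))) = 6/((5*8)) = 6/40 = 6*(1/40) = 3/20 ≈ 0.15000)
(-5*g*(-2))*(5*(v(-5) + 5)) = (-3*(-2)/4)*(5*(-3/5 + 5)) = (-5*(-3/10))*(5*(22/5)) = (3/2)*22 = 33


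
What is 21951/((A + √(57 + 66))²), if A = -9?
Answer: 21951/(9 - √123)² ≈ 5022.7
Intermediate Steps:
21951/((A + √(57 + 66))²) = 21951/((-9 + √(57 + 66))²) = 21951/((-9 + √123)²) = 21951/(-9 + √123)²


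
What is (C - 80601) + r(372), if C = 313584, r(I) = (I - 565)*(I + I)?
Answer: 89391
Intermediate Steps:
r(I) = 2*I*(-565 + I) (r(I) = (-565 + I)*(2*I) = 2*I*(-565 + I))
(C - 80601) + r(372) = (313584 - 80601) + 2*372*(-565 + 372) = 232983 + 2*372*(-193) = 232983 - 143592 = 89391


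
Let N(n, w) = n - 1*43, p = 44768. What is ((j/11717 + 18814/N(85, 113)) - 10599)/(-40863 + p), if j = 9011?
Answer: -2497547093/960852585 ≈ -2.5993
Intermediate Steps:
N(n, w) = -43 + n (N(n, w) = n - 43 = -43 + n)
((j/11717 + 18814/N(85, 113)) - 10599)/(-40863 + p) = ((9011/11717 + 18814/(-43 + 85)) - 10599)/(-40863 + 44768) = ((9011*(1/11717) + 18814/42) - 10599)/3905 = ((9011/11717 + 18814*(1/42)) - 10599)*(1/3905) = ((9011/11717 + 9407/21) - 10599)*(1/3905) = (110411050/246057 - 10599)*(1/3905) = -2497547093/246057*1/3905 = -2497547093/960852585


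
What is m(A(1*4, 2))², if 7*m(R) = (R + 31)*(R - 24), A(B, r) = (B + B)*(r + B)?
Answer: 3594816/49 ≈ 73364.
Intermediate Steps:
A(B, r) = 2*B*(B + r) (A(B, r) = (2*B)*(B + r) = 2*B*(B + r))
m(R) = (-24 + R)*(31 + R)/7 (m(R) = ((R + 31)*(R - 24))/7 = ((31 + R)*(-24 + R))/7 = ((-24 + R)*(31 + R))/7 = (-24 + R)*(31 + R)/7)
m(A(1*4, 2))² = (-744/7 + 2*(1*4)*(1*4 + 2) + (2*(1*4)*(1*4 + 2))²/7)² = (-744/7 + 2*4*(4 + 2) + (2*4*(4 + 2))²/7)² = (-744/7 + 2*4*6 + (2*4*6)²/7)² = (-744/7 + 48 + (⅐)*48²)² = (-744/7 + 48 + (⅐)*2304)² = (-744/7 + 48 + 2304/7)² = (1896/7)² = 3594816/49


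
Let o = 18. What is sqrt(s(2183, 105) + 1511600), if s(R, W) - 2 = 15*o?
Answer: 8*sqrt(23623) ≈ 1229.6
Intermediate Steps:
s(R, W) = 272 (s(R, W) = 2 + 15*18 = 2 + 270 = 272)
sqrt(s(2183, 105) + 1511600) = sqrt(272 + 1511600) = sqrt(1511872) = 8*sqrt(23623)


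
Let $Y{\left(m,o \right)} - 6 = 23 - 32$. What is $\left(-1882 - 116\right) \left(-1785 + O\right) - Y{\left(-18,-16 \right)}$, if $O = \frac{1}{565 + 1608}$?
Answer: $\frac{7749856911}{2173} \approx 3.5664 \cdot 10^{6}$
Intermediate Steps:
$O = \frac{1}{2173} \approx 0.00046019$
$Y{\left(m,o \right)} = -3$ ($Y{\left(m,o \right)} = 6 + \left(23 - 32\right) = 6 - 9 = -3$)
$\left(-1882 - 116\right) \left(-1785 + O\right) - Y{\left(-18,-16 \right)} = \left(-1882 - 116\right) \left(-1785 + \frac{1}{2173}\right) - -3 = \left(-1998\right) \left(- \frac{3878804}{2173}\right) + 3 = \frac{7749850392}{2173} + 3 = \frac{7749856911}{2173}$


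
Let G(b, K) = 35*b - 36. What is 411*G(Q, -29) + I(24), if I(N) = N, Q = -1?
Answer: -29157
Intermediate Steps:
G(b, K) = -36 + 35*b
411*G(Q, -29) + I(24) = 411*(-36 + 35*(-1)) + 24 = 411*(-36 - 35) + 24 = 411*(-71) + 24 = -29181 + 24 = -29157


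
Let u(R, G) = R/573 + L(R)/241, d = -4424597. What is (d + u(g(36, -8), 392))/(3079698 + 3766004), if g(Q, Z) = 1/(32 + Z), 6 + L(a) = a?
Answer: -7332070523101/11344122315432 ≈ -0.64633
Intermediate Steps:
L(a) = -6 + a
u(R, G) = -6/241 + 814*R/138093 (u(R, G) = R/573 + (-6 + R)/241 = R*(1/573) + (-6 + R)*(1/241) = R/573 + (-6/241 + R/241) = -6/241 + 814*R/138093)
(d + u(g(36, -8), 392))/(3079698 + 3766004) = (-4424597 + (-6/241 + 814/(138093*(32 - 8))))/(3079698 + 3766004) = (-4424597 + (-6/241 + (814/138093)/24))/6845702 = (-4424597 + (-6/241 + (814/138093)*(1/24)))*(1/6845702) = (-4424597 + (-6/241 + 407/1657116))*(1/6845702) = (-4424597 - 40849/1657116)*(1/6845702) = -7332070523101/1657116*1/6845702 = -7332070523101/11344122315432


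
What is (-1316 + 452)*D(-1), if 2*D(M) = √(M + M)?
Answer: -432*I*√2 ≈ -610.94*I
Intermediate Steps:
D(M) = √2*√M/2 (D(M) = √(M + M)/2 = √(2*M)/2 = (√2*√M)/2 = √2*√M/2)
(-1316 + 452)*D(-1) = (-1316 + 452)*(√2*√(-1)/2) = -432*√2*I = -432*I*√2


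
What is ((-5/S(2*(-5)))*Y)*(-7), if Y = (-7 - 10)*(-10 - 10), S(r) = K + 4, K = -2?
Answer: 5950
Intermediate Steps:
S(r) = 2 (S(r) = -2 + 4 = 2)
Y = 340 (Y = -17*(-20) = 340)
((-5/S(2*(-5)))*Y)*(-7) = (-5/2*340)*(-7) = (-5*½*340)*(-7) = -5/2*340*(-7) = -850*(-7) = 5950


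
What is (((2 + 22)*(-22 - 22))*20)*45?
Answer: -950400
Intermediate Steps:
(((2 + 22)*(-22 - 22))*20)*45 = ((24*(-44))*20)*45 = -1056*20*45 = -21120*45 = -950400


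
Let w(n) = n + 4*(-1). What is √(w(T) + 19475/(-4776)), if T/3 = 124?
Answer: √2075283042/2388 ≈ 19.077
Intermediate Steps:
T = 372 (T = 3*124 = 372)
w(n) = -4 + n (w(n) = n - 4 = -4 + n)
√(w(T) + 19475/(-4776)) = √((-4 + 372) + 19475/(-4776)) = √(368 + 19475*(-1/4776)) = √(368 - 19475/4776) = √(1738093/4776) = √2075283042/2388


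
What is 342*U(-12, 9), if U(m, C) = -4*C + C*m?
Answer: -49248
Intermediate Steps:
342*U(-12, 9) = 342*(9*(-4 - 12)) = 342*(9*(-16)) = 342*(-144) = -49248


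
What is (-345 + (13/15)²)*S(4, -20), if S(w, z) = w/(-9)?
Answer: 309824/2025 ≈ 153.00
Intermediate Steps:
S(w, z) = -w/9 (S(w, z) = w*(-⅑) = -w/9)
(-345 + (13/15)²)*S(4, -20) = (-345 + (13/15)²)*(-⅑*4) = (-345 + (13*(1/15))²)*(-4/9) = (-345 + (13/15)²)*(-4/9) = (-345 + 169/225)*(-4/9) = -77456/225*(-4/9) = 309824/2025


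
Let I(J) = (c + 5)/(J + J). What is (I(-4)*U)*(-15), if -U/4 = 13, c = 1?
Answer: -585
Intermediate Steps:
U = -52 (U = -4*13 = -52)
I(J) = 3/J (I(J) = (1 + 5)/(J + J) = 6/((2*J)) = 6*(1/(2*J)) = 3/J)
(I(-4)*U)*(-15) = ((3/(-4))*(-52))*(-15) = ((3*(-¼))*(-52))*(-15) = -¾*(-52)*(-15) = 39*(-15) = -585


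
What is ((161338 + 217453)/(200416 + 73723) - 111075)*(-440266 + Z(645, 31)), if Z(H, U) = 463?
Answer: 13391830105665102/274139 ≈ 4.8851e+10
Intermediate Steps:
((161338 + 217453)/(200416 + 73723) - 111075)*(-440266 + Z(645, 31)) = ((161338 + 217453)/(200416 + 73723) - 111075)*(-440266 + 463) = (378791/274139 - 111075)*(-439803) = -30449610634/274139*(-439803) = 13391830105665102/274139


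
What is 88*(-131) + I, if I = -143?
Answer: -11671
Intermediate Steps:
88*(-131) + I = 88*(-131) - 143 = -11528 - 143 = -11671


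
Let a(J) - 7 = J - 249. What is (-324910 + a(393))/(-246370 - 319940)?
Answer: 108253/188770 ≈ 0.57347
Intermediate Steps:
a(J) = -242 + J (a(J) = 7 + (J - 249) = 7 + (-249 + J) = -242 + J)
(-324910 + a(393))/(-246370 - 319940) = (-324910 + (-242 + 393))/(-246370 - 319940) = (-324910 + 151)/(-566310) = -324759*(-1/566310) = 108253/188770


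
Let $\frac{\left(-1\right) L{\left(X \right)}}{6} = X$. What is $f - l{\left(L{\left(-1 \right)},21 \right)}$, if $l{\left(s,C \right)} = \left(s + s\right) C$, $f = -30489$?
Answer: $-30741$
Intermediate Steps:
$L{\left(X \right)} = - 6 X$
$l{\left(s,C \right)} = 2 C s$ ($l{\left(s,C \right)} = 2 s C = 2 C s$)
$f - l{\left(L{\left(-1 \right)},21 \right)} = -30489 - 2 \cdot 21 \left(\left(-6\right) \left(-1\right)\right) = -30489 - 2 \cdot 21 \cdot 6 = -30489 - 252 = -30741$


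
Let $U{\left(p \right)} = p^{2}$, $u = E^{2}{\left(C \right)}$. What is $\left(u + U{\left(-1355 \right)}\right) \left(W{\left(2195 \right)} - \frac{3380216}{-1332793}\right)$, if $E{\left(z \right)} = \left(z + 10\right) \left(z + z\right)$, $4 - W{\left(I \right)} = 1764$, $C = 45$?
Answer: $- \frac{8813380168135800}{190399} \approx -4.6289 \cdot 10^{10}$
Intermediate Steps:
$W{\left(I \right)} = -1760$ ($W{\left(I \right)} = 4 - 1764 = -1760$)
$E{\left(z \right)} = 2 z \left(10 + z\right)$ ($E{\left(z \right)} = \left(10 + z\right) 2 z = 2 z \left(10 + z\right)$)
$u = 24502500$ ($u = \left(2 \cdot 45 \left(10 + 45\right)\right)^{2} = \left(2 \cdot 45 \cdot 55\right)^{2} = 4950^{2} = 24502500$)
$\left(u + U{\left(-1355 \right)}\right) \left(W{\left(2195 \right)} - \frac{3380216}{-1332793}\right) = \left(24502500 + \left(-1355\right)^{2}\right) \left(-1760 - \frac{3380216}{-1332793}\right) = \left(24502500 + 1836025\right) \left(-1760 - - \frac{482888}{190399}\right) = 26338525 \left(-1760 + \frac{482888}{190399}\right) = 26338525 \left(- \frac{334619352}{190399}\right) = - \frac{8813380168135800}{190399}$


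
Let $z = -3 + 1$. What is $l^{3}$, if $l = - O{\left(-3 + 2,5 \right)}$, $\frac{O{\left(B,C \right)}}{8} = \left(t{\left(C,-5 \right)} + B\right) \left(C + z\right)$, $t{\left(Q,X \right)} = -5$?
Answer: $2985984$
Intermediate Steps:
$z = -2$
$O{\left(B,C \right)} = 8 \left(-5 + B\right) \left(-2 + C\right)$ ($O{\left(B,C \right)} = 8 \left(-5 + B\right) \left(C - 2\right) = 8 \left(-5 + B\right) \left(-2 + C\right)$)
$l = 144$ ($l = - (80 - 200 - 16 \left(-3 + 2\right) + 8 \left(-3 + 2\right) 5) = - (80 - 200 - -16 + 8 \left(-1\right) 5) = - (80 - 200 + 16 - 40) = \left(-1\right) \left(-144\right) = 144$)
$l^{3} = 144^{3} = 2985984$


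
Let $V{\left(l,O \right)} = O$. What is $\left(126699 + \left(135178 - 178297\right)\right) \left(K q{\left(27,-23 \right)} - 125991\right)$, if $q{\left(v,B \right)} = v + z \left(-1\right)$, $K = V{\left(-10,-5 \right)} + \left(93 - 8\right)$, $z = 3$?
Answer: $-10369854180$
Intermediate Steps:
$K = 80$ ($K = -5 + \left(93 - 8\right) = -5 + 85 = 80$)
$q{\left(v,B \right)} = -3 + v$ ($q{\left(v,B \right)} = v + 3 \left(-1\right) = v - 3 = -3 + v$)
$\left(126699 + \left(135178 - 178297\right)\right) \left(K q{\left(27,-23 \right)} - 125991\right) = \left(126699 + \left(135178 - 178297\right)\right) \left(80 \left(-3 + 27\right) - 125991\right) = \left(126699 - 43119\right) \left(80 \cdot 24 - 125991\right) = 83580 \left(1920 - 125991\right) = 83580 \left(-124071\right) = -10369854180$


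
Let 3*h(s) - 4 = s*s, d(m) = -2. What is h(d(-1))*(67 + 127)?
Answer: 1552/3 ≈ 517.33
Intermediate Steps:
h(s) = 4/3 + s²/3 (h(s) = 4/3 + (s*s)/3 = 4/3 + s²/3)
h(d(-1))*(67 + 127) = (4/3 + (⅓)*(-2)²)*(67 + 127) = (4/3 + (⅓)*4)*194 = (4/3 + 4/3)*194 = (8/3)*194 = 1552/3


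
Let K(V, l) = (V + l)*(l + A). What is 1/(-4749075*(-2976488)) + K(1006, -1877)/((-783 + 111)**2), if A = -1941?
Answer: 108813679604271487/14776377017203200 ≈ 7.3640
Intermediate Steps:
K(V, l) = (-1941 + l)*(V + l) (K(V, l) = (V + l)*(l - 1941) = (V + l)*(-1941 + l) = (-1941 + l)*(V + l))
1/(-4749075*(-2976488)) + K(1006, -1877)/((-783 + 111)**2) = 1/(-4749075*(-2976488)) + ((-1877)**2 - 1941*1006 - 1941*(-1877) + 1006*(-1877))/((-783 + 111)**2) = -1/4749075*(-1/2976488) + (3523129 - 1952646 + 3643257 - 1888262)/((-672)**2) = 1/14135564748600 + 3325478/451584 = 1/14135564748600 + 3325478*(1/451584) = 1/14135564748600 + 1662739/225792 = 108813679604271487/14776377017203200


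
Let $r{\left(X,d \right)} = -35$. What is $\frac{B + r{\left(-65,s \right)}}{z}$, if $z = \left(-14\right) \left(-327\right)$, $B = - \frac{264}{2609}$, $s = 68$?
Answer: $- \frac{91579}{11944002} \approx -0.0076674$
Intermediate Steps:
$B = - \frac{264}{2609}$ ($B = \left(-264\right) \frac{1}{2609} = - \frac{264}{2609} \approx -0.10119$)
$z = 4578$
$\frac{B + r{\left(-65,s \right)}}{z} = \frac{- \frac{264}{2609} - 35}{4578} = \left(- \frac{91579}{2609}\right) \frac{1}{4578} = - \frac{91579}{11944002}$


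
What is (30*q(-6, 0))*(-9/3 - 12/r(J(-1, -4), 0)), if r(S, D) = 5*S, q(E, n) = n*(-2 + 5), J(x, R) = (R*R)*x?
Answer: 0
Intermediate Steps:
J(x, R) = x*R² (J(x, R) = R²*x = x*R²)
q(E, n) = 3*n (q(E, n) = n*3 = 3*n)
(30*q(-6, 0))*(-9/3 - 12/r(J(-1, -4), 0)) = (30*(3*0))*(-9/3 - 12/(5*(-1*(-4)²))) = (30*0)*(-9*⅓ - 12/(5*(-1*16))) = 0*(-3 - 12/(5*(-16))) = 0*(-3 - 12/(-80)) = 0*(-3 - 12*(-1/80)) = 0*(-3 + 3/20) = 0*(-57/20) = 0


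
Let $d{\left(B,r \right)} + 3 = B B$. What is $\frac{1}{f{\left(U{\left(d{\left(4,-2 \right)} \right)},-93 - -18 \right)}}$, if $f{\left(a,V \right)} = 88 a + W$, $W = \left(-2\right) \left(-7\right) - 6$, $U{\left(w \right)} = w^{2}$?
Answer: $\frac{1}{14880} \approx 6.7204 \cdot 10^{-5}$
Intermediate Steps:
$d{\left(B,r \right)} = -3 + B^{2}$ ($d{\left(B,r \right)} = -3 + B B = -3 + B^{2}$)
$W = 8$ ($W = 14 - 6 = 8$)
$f{\left(a,V \right)} = 8 + 88 a$ ($f{\left(a,V \right)} = 88 a + 8 = 8 + 88 a$)
$\frac{1}{f{\left(U{\left(d{\left(4,-2 \right)} \right)},-93 - -18 \right)}} = \frac{1}{8 + 88 \left(-3 + 4^{2}\right)^{2}} = \frac{1}{8 + 88 \left(-3 + 16\right)^{2}} = \frac{1}{8 + 88 \cdot 13^{2}} = \frac{1}{8 + 88 \cdot 169} = \frac{1}{8 + 14872} = \frac{1}{14880}$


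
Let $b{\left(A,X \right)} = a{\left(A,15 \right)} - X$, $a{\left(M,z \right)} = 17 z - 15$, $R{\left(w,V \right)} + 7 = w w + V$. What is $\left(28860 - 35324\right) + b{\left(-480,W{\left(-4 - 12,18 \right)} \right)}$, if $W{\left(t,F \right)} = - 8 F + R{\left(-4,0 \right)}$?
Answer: $-6089$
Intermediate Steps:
$R{\left(w,V \right)} = -7 + V + w^{2}$ ($R{\left(w,V \right)} = -7 + \left(w w + V\right) = -7 + \left(w^{2} + V\right) = -7 + \left(V + w^{2}\right) = -7 + V + w^{2}$)
$a{\left(M,z \right)} = -15 + 17 z$
$W{\left(t,F \right)} = 9 - 8 F$ ($W{\left(t,F \right)} = - 8 F + \left(-7 + 0 + \left(-4\right)^{2}\right) = - 8 F + \left(-7 + 0 + 16\right) = - 8 F + 9 = 9 - 8 F$)
$b{\left(A,X \right)} = 240 - X$ ($b{\left(A,X \right)} = \left(-15 + 17 \cdot 15\right) - X = \left(-15 + 255\right) - X = 240 - X$)
$\left(28860 - 35324\right) + b{\left(-480,W{\left(-4 - 12,18 \right)} \right)} = \left(28860 - 35324\right) + \left(240 - \left(9 - 144\right)\right) = -6464 + \left(240 - \left(9 - 144\right)\right) = -6464 + \left(240 - -135\right) = -6464 + \left(240 + 135\right) = -6464 + 375 = -6089$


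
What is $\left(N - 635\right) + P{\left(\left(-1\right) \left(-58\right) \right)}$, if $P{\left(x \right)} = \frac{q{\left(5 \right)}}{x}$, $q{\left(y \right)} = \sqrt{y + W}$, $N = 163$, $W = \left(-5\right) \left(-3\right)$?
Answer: $-472 + \frac{\sqrt{5}}{29} \approx -471.92$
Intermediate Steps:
$W = 15$
$q{\left(y \right)} = \sqrt{15 + y}$ ($q{\left(y \right)} = \sqrt{y + 15} = \sqrt{15 + y}$)
$P{\left(x \right)} = \frac{2 \sqrt{5}}{x}$ ($P{\left(x \right)} = \frac{\sqrt{15 + 5}}{x} = \frac{\sqrt{20}}{x} = \frac{2 \sqrt{5}}{x}$)
$\left(N - 635\right) + P{\left(\left(-1\right) \left(-58\right) \right)} = \left(163 - 635\right) + \frac{2 \sqrt{5}}{\left(-1\right) \left(-58\right)} = \left(163 - 635\right) + \frac{2 \sqrt{5}}{58} = -472 + 2 \sqrt{5} \cdot \frac{1}{58} = -472 + \frac{\sqrt{5}}{29}$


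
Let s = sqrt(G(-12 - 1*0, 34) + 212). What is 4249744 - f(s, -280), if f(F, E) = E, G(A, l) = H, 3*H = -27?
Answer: 4250024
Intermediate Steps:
H = -9 (H = (1/3)*(-27) = -9)
G(A, l) = -9
s = sqrt(203) (s = sqrt(-9 + 212) = sqrt(203) ≈ 14.248)
4249744 - f(s, -280) = 4249744 - 1*(-280) = 4249744 + 280 = 4250024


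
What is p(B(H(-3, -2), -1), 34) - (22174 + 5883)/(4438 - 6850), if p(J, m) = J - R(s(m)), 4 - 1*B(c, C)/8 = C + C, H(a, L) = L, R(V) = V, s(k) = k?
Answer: 61825/2412 ≈ 25.632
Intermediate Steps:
B(c, C) = 32 - 16*C (B(c, C) = 32 - 8*(C + C) = 32 - 16*C)
p(J, m) = J - m
p(B(H(-3, -2), -1), 34) - (22174 + 5883)/(4438 - 6850) = ((32 - 16*(-1)) - 1*34) - (22174 + 5883)/(4438 - 6850) = ((32 + 16) - 34) - 28057/(-2412) = (48 - 34) - 28057*(-1)/2412 = 14 - 1*(-28057/2412) = 14 + 28057/2412 = 61825/2412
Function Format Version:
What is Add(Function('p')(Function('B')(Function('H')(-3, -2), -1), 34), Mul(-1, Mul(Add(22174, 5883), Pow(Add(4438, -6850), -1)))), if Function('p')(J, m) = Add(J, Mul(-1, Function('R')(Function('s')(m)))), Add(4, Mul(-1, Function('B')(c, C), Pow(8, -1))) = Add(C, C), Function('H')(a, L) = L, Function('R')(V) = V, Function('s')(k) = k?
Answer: Rational(61825, 2412) ≈ 25.632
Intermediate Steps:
Function('B')(c, C) = Add(32, Mul(-16, C)) (Function('B')(c, C) = Add(32, Mul(-8, Add(C, C))) = Add(32, Mul(-8, Mul(2, C))) = Add(32, Mul(-16, C)))
Function('p')(J, m) = Add(J, Mul(-1, m))
Add(Function('p')(Function('B')(Function('H')(-3, -2), -1), 34), Mul(-1, Mul(Add(22174, 5883), Pow(Add(4438, -6850), -1)))) = Add(Add(Add(32, Mul(-16, -1)), Mul(-1, 34)), Mul(-1, Mul(Add(22174, 5883), Pow(Add(4438, -6850), -1)))) = Add(Add(Add(32, 16), -34), Mul(-1, Mul(28057, Pow(-2412, -1)))) = Add(Add(48, -34), Mul(-1, Mul(28057, Rational(-1, 2412)))) = Add(14, Mul(-1, Rational(-28057, 2412))) = Add(14, Rational(28057, 2412)) = Rational(61825, 2412)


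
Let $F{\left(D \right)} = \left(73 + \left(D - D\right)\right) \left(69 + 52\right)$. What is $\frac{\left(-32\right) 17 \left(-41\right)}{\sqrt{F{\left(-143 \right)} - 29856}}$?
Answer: $- \frac{22304 i \sqrt{21023}}{21023} \approx - 153.83 i$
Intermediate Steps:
$F{\left(D \right)} = 8833$ ($F{\left(D \right)} = \left(73 + 0\right) 121 = 73 \cdot 121 = 8833$)
$\frac{\left(-32\right) 17 \left(-41\right)}{\sqrt{F{\left(-143 \right)} - 29856}} = \frac{\left(-32\right) 17 \left(-41\right)}{\sqrt{8833 - 29856}} = \frac{\left(-544\right) \left(-41\right)}{\sqrt{-21023}} = \frac{22304}{i \sqrt{21023}} = 22304 \left(- \frac{i \sqrt{21023}}{21023}\right) = - \frac{22304 i \sqrt{21023}}{21023}$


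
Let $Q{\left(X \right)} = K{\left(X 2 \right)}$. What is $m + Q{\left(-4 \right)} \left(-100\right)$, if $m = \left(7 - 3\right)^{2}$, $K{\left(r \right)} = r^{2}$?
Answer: $-6384$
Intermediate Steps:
$Q{\left(X \right)} = 4 X^{2}$ ($Q{\left(X \right)} = \left(X 2\right)^{2} = \left(2 X\right)^{2} = 4 X^{2}$)
$m = 16$ ($m = 4^{2} = 16$)
$m + Q{\left(-4 \right)} \left(-100\right) = 16 + 4 \left(-4\right)^{2} \left(-100\right) = 16 + 4 \cdot 16 \left(-100\right) = 16 + 64 \left(-100\right) = 16 - 6400 = -6384$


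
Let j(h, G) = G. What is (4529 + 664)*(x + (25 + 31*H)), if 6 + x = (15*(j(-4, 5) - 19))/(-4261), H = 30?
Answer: 20999967507/4261 ≈ 4.9284e+6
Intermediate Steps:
x = -25356/4261 (x = -6 + (15*(5 - 19))/(-4261) = -6 + (15*(-14))*(-1/4261) = -6 - 210*(-1/4261) = -6 + 210/4261 = -25356/4261 ≈ -5.9507)
(4529 + 664)*(x + (25 + 31*H)) = (4529 + 664)*(-25356/4261 + (25 + 31*30)) = 5193*(-25356/4261 + (25 + 930)) = 5193*(-25356/4261 + 955) = 5193*(4043899/4261) = 20999967507/4261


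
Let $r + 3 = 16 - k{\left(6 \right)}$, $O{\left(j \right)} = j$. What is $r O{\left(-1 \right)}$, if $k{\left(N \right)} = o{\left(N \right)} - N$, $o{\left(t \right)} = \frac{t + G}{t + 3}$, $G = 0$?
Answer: $- \frac{55}{3} \approx -18.333$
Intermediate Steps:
$o{\left(t \right)} = \frac{t}{3 + t}$ ($o{\left(t \right)} = \frac{t + 0}{t + 3} = \frac{t}{3 + t}$)
$k{\left(N \right)} = - N + \frac{N}{3 + N}$ ($k{\left(N \right)} = \frac{N}{3 + N} - N = - N + \frac{N}{3 + N}$)
$r = \frac{55}{3}$ ($r = -3 + \left(16 - \frac{6 \left(-2 - 6\right)}{3 + 6}\right) = -3 + \left(16 - \frac{6 \left(-2 - 6\right)}{9}\right) = -3 + \left(16 - 6 \cdot \frac{1}{9} \left(-8\right)\right) = -3 + \left(16 - - \frac{16}{3}\right) = -3 + \left(16 + \frac{16}{3}\right) = -3 + \frac{64}{3} = \frac{55}{3} \approx 18.333$)
$r O{\left(-1 \right)} = \frac{55}{3} \left(-1\right) = - \frac{55}{3}$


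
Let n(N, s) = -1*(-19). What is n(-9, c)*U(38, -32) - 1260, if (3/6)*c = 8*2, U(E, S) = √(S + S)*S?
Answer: -1260 - 4864*I ≈ -1260.0 - 4864.0*I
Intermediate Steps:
U(E, S) = √2*S^(3/2) (U(E, S) = √(2*S)*S = (√2*√S)*S = √2*S^(3/2))
c = 32 (c = 2*(8*2) = 2*16 = 32)
n(N, s) = 19
n(-9, c)*U(38, -32) - 1260 = 19*(√2*(-32)^(3/2)) - 1260 = 19*(√2*(-128*I*√2)) - 1260 = 19*(-256*I) - 1260 = -4864*I - 1260 = -1260 - 4864*I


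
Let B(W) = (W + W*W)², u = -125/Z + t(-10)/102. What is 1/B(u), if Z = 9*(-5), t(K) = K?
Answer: 547981281/53282488900 ≈ 0.010284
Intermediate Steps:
Z = -45
u = 410/153 (u = -125/(-45) - 10/102 = -125*(-1/45) - 10*1/102 = 25/9 - 5/51 = 410/153 ≈ 2.6797)
B(W) = (W + W²)²
1/B(u) = 1/((410/153)²*(1 + 410/153)²) = 1/(168100*(563/153)²/23409) = 1/((168100/23409)*(316969/23409)) = 1/(53282488900/547981281) = 547981281/53282488900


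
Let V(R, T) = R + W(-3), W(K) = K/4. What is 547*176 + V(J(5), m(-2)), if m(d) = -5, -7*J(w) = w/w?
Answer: 2695591/28 ≈ 96271.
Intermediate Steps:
J(w) = -⅐ (J(w) = -w/(7*w) = -⅐*1 = -⅐)
W(K) = K/4 (W(K) = K*(¼) = K/4)
V(R, T) = -¾ + R (V(R, T) = R + (¼)*(-3) = R - ¾ = -¾ + R)
547*176 + V(J(5), m(-2)) = 547*176 + (-¾ - ⅐) = 96272 - 25/28 = 2695591/28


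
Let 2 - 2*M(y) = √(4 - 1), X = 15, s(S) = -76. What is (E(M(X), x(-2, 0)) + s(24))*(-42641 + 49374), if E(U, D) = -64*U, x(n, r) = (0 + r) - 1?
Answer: -942620 + 215456*√3 ≈ -5.6944e+5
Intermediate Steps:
x(n, r) = -1 + r (x(n, r) = r - 1 = -1 + r)
M(y) = 1 - √3/2 (M(y) = 1 - √(4 - 1)/2 = 1 - √3/2)
(E(M(X), x(-2, 0)) + s(24))*(-42641 + 49374) = (-64*(1 - √3/2) - 76)*(-42641 + 49374) = ((-64 + 32*√3) - 76)*6733 = (-140 + 32*√3)*6733 = -942620 + 215456*√3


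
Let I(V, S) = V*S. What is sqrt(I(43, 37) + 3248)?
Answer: sqrt(4839) ≈ 69.563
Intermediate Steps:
I(V, S) = S*V
sqrt(I(43, 37) + 3248) = sqrt(37*43 + 3248) = sqrt(1591 + 3248) = sqrt(4839)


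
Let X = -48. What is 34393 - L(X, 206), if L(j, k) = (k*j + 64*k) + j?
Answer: 31145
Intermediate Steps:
L(j, k) = j + 64*k + j*k (L(j, k) = (j*k + 64*k) + j = (64*k + j*k) + j = j + 64*k + j*k)
34393 - L(X, 206) = 34393 - (-48 + 64*206 - 48*206) = 34393 - (-48 + 13184 - 9888) = 34393 - 1*3248 = 34393 - 3248 = 31145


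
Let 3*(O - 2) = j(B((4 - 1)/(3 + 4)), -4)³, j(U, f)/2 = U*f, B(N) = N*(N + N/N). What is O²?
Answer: 19120522780804/13841287201 ≈ 1381.4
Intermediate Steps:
B(N) = N*(1 + N) (B(N) = N*(N + 1) = N*(1 + N))
j(U, f) = 2*U*f (j(U, f) = 2*(U*f) = 2*U*f)
O = -4372702/117649 (O = 2 + (2*(((4 - 1)/(3 + 4))*(1 + (4 - 1)/(3 + 4)))*(-4))³/3 = 2 + (2*((3/7)*(1 + 3/7))*(-4))³/3 = 2 + (2*((3*(⅐))*(1 + 3*(⅐)))*(-4))³/3 = 2 + (2*(3*(1 + 3/7)/7)*(-4))³/3 = 2 + (2*((3/7)*(10/7))*(-4))³/3 = 2 + (2*(30/49)*(-4))³/3 = 2 + (-240/49)³/3 = 2 + (⅓)*(-13824000/117649) = 2 - 4608000/117649 = -4372702/117649 ≈ -37.167)
O² = (-4372702/117649)² = 19120522780804/13841287201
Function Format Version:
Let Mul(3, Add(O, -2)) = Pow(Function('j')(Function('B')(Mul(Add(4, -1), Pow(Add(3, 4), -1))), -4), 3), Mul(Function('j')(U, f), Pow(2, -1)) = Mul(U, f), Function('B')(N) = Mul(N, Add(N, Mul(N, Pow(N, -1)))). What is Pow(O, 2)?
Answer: Rational(19120522780804, 13841287201) ≈ 1381.4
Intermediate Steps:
Function('B')(N) = Mul(N, Add(1, N)) (Function('B')(N) = Mul(N, Add(N, 1)) = Mul(N, Add(1, N)))
Function('j')(U, f) = Mul(2, U, f) (Function('j')(U, f) = Mul(2, Mul(U, f)) = Mul(2, U, f))
O = Rational(-4372702, 117649) (O = Add(2, Mul(Rational(1, 3), Pow(Mul(2, Mul(Mul(Add(4, -1), Pow(Add(3, 4), -1)), Add(1, Mul(Add(4, -1), Pow(Add(3, 4), -1)))), -4), 3))) = Add(2, Mul(Rational(1, 3), Pow(Mul(2, Mul(Mul(3, Pow(7, -1)), Add(1, Mul(3, Pow(7, -1)))), -4), 3))) = Add(2, Mul(Rational(1, 3), Pow(Mul(2, Mul(Mul(3, Rational(1, 7)), Add(1, Mul(3, Rational(1, 7)))), -4), 3))) = Add(2, Mul(Rational(1, 3), Pow(Mul(2, Mul(Rational(3, 7), Add(1, Rational(3, 7))), -4), 3))) = Add(2, Mul(Rational(1, 3), Pow(Mul(2, Mul(Rational(3, 7), Rational(10, 7)), -4), 3))) = Add(2, Mul(Rational(1, 3), Pow(Mul(2, Rational(30, 49), -4), 3))) = Add(2, Mul(Rational(1, 3), Pow(Rational(-240, 49), 3))) = Add(2, Mul(Rational(1, 3), Rational(-13824000, 117649))) = Add(2, Rational(-4608000, 117649)) = Rational(-4372702, 117649) ≈ -37.167)
Pow(O, 2) = Pow(Rational(-4372702, 117649), 2) = Rational(19120522780804, 13841287201)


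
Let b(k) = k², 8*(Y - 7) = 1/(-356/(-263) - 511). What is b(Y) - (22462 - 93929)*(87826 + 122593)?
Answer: 17290990712908532286049/1149818711616 ≈ 1.5038e+10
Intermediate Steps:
Y = 7505809/1072296 (Y = 7 + 1/(8*(-356/(-263) - 511)) = 7 + 1/(8*(-356*(-1/263) - 511)) = 7 + 1/(8*(356/263 - 511)) = 7 + 1/(8*(-134037/263)) = 7 + (⅛)*(-263/134037) = 7 - 263/1072296 = 7505809/1072296 ≈ 6.9998)
b(Y) - (22462 - 93929)*(87826 + 122593) = (7505809/1072296)² - (22462 - 93929)*(87826 + 122593) = 56337168744481/1149818711616 - (-71467)*210419 = 56337168744481/1149818711616 - 1*(-15038014673) = 56337168744481/1149818711616 + 15038014673 = 17290990712908532286049/1149818711616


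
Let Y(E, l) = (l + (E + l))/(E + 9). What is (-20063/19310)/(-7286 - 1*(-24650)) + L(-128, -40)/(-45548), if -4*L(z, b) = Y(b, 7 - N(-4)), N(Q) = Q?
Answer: -838120952/14794935577935 ≈ -5.6649e-5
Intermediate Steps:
Y(E, l) = (E + 2*l)/(9 + E)
L(z, b) = -(22 + b)/(4*(9 + b)) (L(z, b) = -(b + 2*(7 - 1*(-4)))/(4*(9 + b)) = -(b + 2*(7 + 4))/(4*(9 + b)) = -(b + 2*11)/(4*(9 + b)) = -(b + 22)/(4*(9 + b)) = -(22 + b)/(4*(9 + b)))
(-20063/19310)/(-7286 - 1*(-24650)) + L(-128, -40)/(-45548) = (-20063/19310)/(-7286 - 1*(-24650)) + ((-22 - 1*(-40))/(4*(9 - 40)))/(-45548) = (-20063*1/19310)/(-7286 + 24650) + ((¼)*(-22 + 40)/(-31))*(-1/45548) = -20063/19310/17364 + ((¼)*(-1/31)*18)*(-1/45548) = -20063/19310*1/17364 - 9/62*(-1/45548) = -20063/335298840 + 9/2823976 = -838120952/14794935577935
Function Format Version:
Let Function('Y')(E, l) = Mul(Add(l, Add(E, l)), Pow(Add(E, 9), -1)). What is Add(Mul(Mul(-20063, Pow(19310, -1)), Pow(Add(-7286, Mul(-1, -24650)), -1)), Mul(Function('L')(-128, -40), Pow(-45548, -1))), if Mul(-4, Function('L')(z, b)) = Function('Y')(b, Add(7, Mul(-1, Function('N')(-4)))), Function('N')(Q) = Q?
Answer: Rational(-838120952, 14794935577935) ≈ -5.6649e-5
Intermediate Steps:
Function('Y')(E, l) = Mul(Pow(Add(9, E), -1), Add(E, Mul(2, l))) (Function('Y')(E, l) = Mul(Add(E, Mul(2, l)), Pow(Add(9, E), -1)) = Mul(Pow(Add(9, E), -1), Add(E, Mul(2, l))))
Function('L')(z, b) = Mul(Rational(-1, 4), Pow(Add(9, b), -1), Add(22, b)) (Function('L')(z, b) = Mul(Rational(-1, 4), Mul(Pow(Add(9, b), -1), Add(b, Mul(2, Add(7, Mul(-1, -4)))))) = Mul(Rational(-1, 4), Mul(Pow(Add(9, b), -1), Add(b, Mul(2, Add(7, 4))))) = Mul(Rational(-1, 4), Mul(Pow(Add(9, b), -1), Add(b, Mul(2, 11)))) = Mul(Rational(-1, 4), Mul(Pow(Add(9, b), -1), Add(b, 22))) = Mul(Rational(-1, 4), Mul(Pow(Add(9, b), -1), Add(22, b))) = Mul(Rational(-1, 4), Pow(Add(9, b), -1), Add(22, b)))
Add(Mul(Mul(-20063, Pow(19310, -1)), Pow(Add(-7286, Mul(-1, -24650)), -1)), Mul(Function('L')(-128, -40), Pow(-45548, -1))) = Add(Mul(Mul(-20063, Pow(19310, -1)), Pow(Add(-7286, Mul(-1, -24650)), -1)), Mul(Mul(Rational(1, 4), Pow(Add(9, -40), -1), Add(-22, Mul(-1, -40))), Pow(-45548, -1))) = Add(Mul(Mul(-20063, Rational(1, 19310)), Pow(Add(-7286, 24650), -1)), Mul(Mul(Rational(1, 4), Pow(-31, -1), Add(-22, 40)), Rational(-1, 45548))) = Add(Mul(Rational(-20063, 19310), Pow(17364, -1)), Mul(Mul(Rational(1, 4), Rational(-1, 31), 18), Rational(-1, 45548))) = Add(Mul(Rational(-20063, 19310), Rational(1, 17364)), Mul(Rational(-9, 62), Rational(-1, 45548))) = Add(Rational(-20063, 335298840), Rational(9, 2823976)) = Rational(-838120952, 14794935577935)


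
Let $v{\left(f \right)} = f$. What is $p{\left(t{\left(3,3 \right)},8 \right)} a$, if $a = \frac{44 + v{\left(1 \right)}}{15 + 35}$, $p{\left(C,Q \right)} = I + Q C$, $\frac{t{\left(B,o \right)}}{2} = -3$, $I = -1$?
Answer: $- \frac{441}{10} \approx -44.1$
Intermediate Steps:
$t{\left(B,o \right)} = -6$ ($t{\left(B,o \right)} = 2 \left(-3\right) = -6$)
$p{\left(C,Q \right)} = -1 + C Q$ ($p{\left(C,Q \right)} = -1 + Q C = -1 + C Q$)
$a = \frac{9}{10}$ ($a = \frac{44 + 1}{15 + 35} = \frac{45}{50} = 45 \cdot \frac{1}{50} = \frac{9}{10} \approx 0.9$)
$p{\left(t{\left(3,3 \right)},8 \right)} a = \left(-1 - 48\right) \frac{9}{10} = \left(-49\right) \frac{9}{10} = - \frac{441}{10}$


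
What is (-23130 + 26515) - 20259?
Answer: -16874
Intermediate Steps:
(-23130 + 26515) - 20259 = 3385 - 20259 = -16874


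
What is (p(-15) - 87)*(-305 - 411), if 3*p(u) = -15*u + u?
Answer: 12172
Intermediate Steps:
p(u) = -14*u/3 (p(u) = (-15*u + u)/3 = (-14*u)/3 = -14*u/3)
(p(-15) - 87)*(-305 - 411) = (-14/3*(-15) - 87)*(-305 - 411) = (70 - 87)*(-716) = -17*(-716) = 12172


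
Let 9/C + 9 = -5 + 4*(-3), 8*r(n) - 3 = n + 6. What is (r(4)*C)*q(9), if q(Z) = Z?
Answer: -81/16 ≈ -5.0625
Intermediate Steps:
r(n) = 9/8 + n/8 (r(n) = 3/8 + (n + 6)/8 = 3/8 + (6 + n)/8 = 3/8 + (¾ + n/8) = 9/8 + n/8)
C = -9/26 (C = 9/(-9 + (-5 + 4*(-3))) = 9/(-9 + (-5 - 12)) = 9/(-9 - 17) = 9/(-26) = 9*(-1/26) = -9/26 ≈ -0.34615)
(r(4)*C)*q(9) = ((9/8 + (⅛)*4)*(-9/26))*9 = ((9/8 + ½)*(-9/26))*9 = ((13/8)*(-9/26))*9 = -9/16*9 = -81/16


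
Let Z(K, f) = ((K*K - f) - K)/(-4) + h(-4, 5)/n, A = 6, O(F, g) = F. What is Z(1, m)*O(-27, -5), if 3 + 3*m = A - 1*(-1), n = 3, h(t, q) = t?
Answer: 27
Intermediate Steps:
m = 4/3 (m = -1 + (6 - 1*(-1))/3 = -1 + (6 + 1)/3 = -1 + (⅓)*7 = -1 + 7/3 = 4/3 ≈ 1.3333)
Z(K, f) = -4/3 - K²/4 + K/4 + f/4 (Z(K, f) = ((K*K - f) - K)/(-4) - 4/3 = ((K² - f) - K)*(-¼) - 4*⅓ = (K² - K - f)*(-¼) - 4/3 = (-K²/4 + K/4 + f/4) - 4/3 = -4/3 - K²/4 + K/4 + f/4)
Z(1, m)*O(-27, -5) = (-4/3 - ¼*1² + (¼)*1 + (¼)*(4/3))*(-27) = (-4/3 - ¼*1 + ¼ + ⅓)*(-27) = (-4/3 - ¼ + ¼ + ⅓)*(-27) = -1*(-27) = 27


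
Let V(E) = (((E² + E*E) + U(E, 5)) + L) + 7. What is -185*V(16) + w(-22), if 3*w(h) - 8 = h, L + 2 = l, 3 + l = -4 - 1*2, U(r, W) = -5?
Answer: -279179/3 ≈ -93060.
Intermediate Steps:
l = -9 (l = -3 + (-4 - 1*2) = -3 + (-4 - 2) = -3 - 6 = -9)
L = -11 (L = -2 - 9 = -11)
w(h) = 8/3 + h/3
V(E) = -9 + 2*E² (V(E) = (((E² + E*E) - 5) - 11) + 7 = (((E² + E²) - 5) - 11) + 7 = ((2*E² - 5) - 11) + 7 = ((-5 + 2*E²) - 11) + 7 = (-16 + 2*E²) + 7 = -9 + 2*E²)
-185*V(16) + w(-22) = -185*(-9 + 2*16²) + (8/3 + (⅓)*(-22)) = -185*(-9 + 2*256) + (8/3 - 22/3) = -185*(-9 + 512) - 14/3 = -185*503 - 14/3 = -93055 - 14/3 = -279179/3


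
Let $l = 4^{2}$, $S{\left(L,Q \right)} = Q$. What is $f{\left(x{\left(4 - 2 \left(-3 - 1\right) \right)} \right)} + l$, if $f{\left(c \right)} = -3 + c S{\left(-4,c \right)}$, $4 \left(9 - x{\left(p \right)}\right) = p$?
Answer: $49$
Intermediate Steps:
$x{\left(p \right)} = 9 - \frac{p}{4}$
$l = 16$
$f{\left(c \right)} = -3 + c^{2}$ ($f{\left(c \right)} = -3 + c c = -3 + c^{2}$)
$f{\left(x{\left(4 - 2 \left(-3 - 1\right) \right)} \right)} + l = \left(-3 + \left(9 - \frac{4 - 2 \left(-3 - 1\right)}{4}\right)^{2}\right) + 16 = \left(-3 + \left(9 - \frac{4 - -8}{4}\right)^{2}\right) + 16 = \left(-3 + \left(9 - \frac{4 + 8}{4}\right)^{2}\right) + 16 = \left(-3 + \left(9 - 3\right)^{2}\right) + 16 = \left(-3 + 6^{2}\right) + 16 = \left(-3 + 36\right) + 16 = 33 + 16 = 49$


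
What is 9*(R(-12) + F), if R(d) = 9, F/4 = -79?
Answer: -2763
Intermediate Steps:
F = -316 (F = 4*(-79) = -316)
9*(R(-12) + F) = 9*(9 - 316) = 9*(-307) = -2763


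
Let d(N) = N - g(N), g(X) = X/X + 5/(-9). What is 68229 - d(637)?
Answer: 608332/9 ≈ 67593.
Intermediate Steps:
g(X) = 4/9 (g(X) = 1 + 5*(-⅑) = 1 - 5/9 = 4/9)
d(N) = -4/9 + N (d(N) = N - 1*4/9 = N - 4/9 = -4/9 + N)
68229 - d(637) = 68229 - (-4/9 + 637) = 68229 - 1*5729/9 = 68229 - 5729/9 = 608332/9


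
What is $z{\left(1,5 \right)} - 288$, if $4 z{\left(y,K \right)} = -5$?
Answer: $- \frac{1157}{4} \approx -289.25$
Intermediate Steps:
$z{\left(y,K \right)} = - \frac{5}{4}$ ($z{\left(y,K \right)} = \frac{1}{4} \left(-5\right) = - \frac{5}{4}$)
$z{\left(1,5 \right)} - 288 = - \frac{5}{4} - 288 = - \frac{1157}{4}$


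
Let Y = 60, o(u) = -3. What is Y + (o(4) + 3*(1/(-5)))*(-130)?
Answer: 528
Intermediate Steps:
Y + (o(4) + 3*(1/(-5)))*(-130) = 60 + (-3 + 3*(1/(-5)))*(-130) = 60 + (-3 + 3*(1*(-⅕)))*(-130) = 60 + (-3 + 3*(-⅕))*(-130) = 60 + (-3 - ⅗)*(-130) = 60 - 18/5*(-130) = 60 + 468 = 528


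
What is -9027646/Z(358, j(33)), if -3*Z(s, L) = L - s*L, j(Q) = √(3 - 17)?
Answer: 265519*I*√14/49 ≈ 20275.0*I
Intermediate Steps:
j(Q) = I*√14 (j(Q) = √(-14) = I*√14)
Z(s, L) = -L/3 + L*s/3 (Z(s, L) = -(L - s*L)/3 = -(L - L*s)/3 = -L/3 + L*s/3)
-9027646/Z(358, j(33)) = -9027646*(-3*I*√14/(14*(-1 + 358))) = -9027646*(-I*√14/1666) = -(-265519)*I*√14/49 = 265519*I*√14/49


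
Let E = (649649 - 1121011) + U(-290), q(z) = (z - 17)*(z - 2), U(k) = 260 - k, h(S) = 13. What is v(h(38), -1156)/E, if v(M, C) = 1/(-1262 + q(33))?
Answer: 1/360641992 ≈ 2.7728e-9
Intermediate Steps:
q(z) = (-17 + z)*(-2 + z)
E = -470812 (E = (649649 - 1121011) + (260 - 1*(-290)) = -471362 + (260 + 290) = -471362 + 550 = -470812)
v(M, C) = -1/766 (v(M, C) = 1/(-1262 + (34 + 33**2 - 19*33)) = 1/(-1262 + (34 + 1089 - 627)) = 1/(-1262 + 496) = 1/(-766) = -1/766)
v(h(38), -1156)/E = -1/766/(-470812) = -1/766*(-1/470812) = 1/360641992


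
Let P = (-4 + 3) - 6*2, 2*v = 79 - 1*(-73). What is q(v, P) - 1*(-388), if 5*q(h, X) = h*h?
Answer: 7716/5 ≈ 1543.2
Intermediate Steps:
v = 76 (v = (79 - 1*(-73))/2 = (79 + 73)/2 = (1/2)*152 = 76)
P = -13 (P = -1 - 12 = -13)
q(h, X) = h**2/5 (q(h, X) = (h*h)/5 = h**2/5)
q(v, P) - 1*(-388) = (1/5)*76**2 - 1*(-388) = (1/5)*5776 + 388 = 5776/5 + 388 = 7716/5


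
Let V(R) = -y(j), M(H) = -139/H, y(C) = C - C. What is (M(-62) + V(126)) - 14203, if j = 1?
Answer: -880447/62 ≈ -14201.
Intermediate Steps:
y(C) = 0
V(R) = 0 (V(R) = -1*0 = 0)
(M(-62) + V(126)) - 14203 = (-139/(-62) + 0) - 14203 = (-139*(-1/62) + 0) - 14203 = (139/62 + 0) - 14203 = 139/62 - 14203 = -880447/62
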